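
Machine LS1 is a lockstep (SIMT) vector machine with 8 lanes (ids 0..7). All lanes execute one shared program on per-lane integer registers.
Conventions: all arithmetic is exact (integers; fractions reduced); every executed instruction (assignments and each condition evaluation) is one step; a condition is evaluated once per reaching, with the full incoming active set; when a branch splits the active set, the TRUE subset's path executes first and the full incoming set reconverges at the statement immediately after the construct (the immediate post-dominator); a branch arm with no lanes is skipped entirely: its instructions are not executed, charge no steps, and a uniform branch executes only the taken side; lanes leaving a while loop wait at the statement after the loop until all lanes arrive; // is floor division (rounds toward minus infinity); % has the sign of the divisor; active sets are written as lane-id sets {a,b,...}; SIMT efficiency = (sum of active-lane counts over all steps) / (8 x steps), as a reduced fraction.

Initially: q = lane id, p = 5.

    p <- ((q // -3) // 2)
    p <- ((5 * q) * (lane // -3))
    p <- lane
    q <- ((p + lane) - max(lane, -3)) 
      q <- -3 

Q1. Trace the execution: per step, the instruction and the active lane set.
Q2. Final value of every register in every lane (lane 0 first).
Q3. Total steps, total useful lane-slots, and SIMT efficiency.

step 0: p <- ((q // -3) // 2)        {0,1,2,3,4,5,6,7}
step 1: p <- ((5 * q) * (lane // -3)) {0,1,2,3,4,5,6,7}
step 2: p <- lane                    {0,1,2,3,4,5,6,7}
step 3: q <- ((p + lane) - max(lane, -3)) {0,1,2,3,4,5,6,7}
step 4: q <- -3                      {0,1,2,3,4,5,6,7}

Answer: 5 steps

q: -3,-3,-3,-3,-3,-3,-3,-3
p: 0,1,2,3,4,5,6,7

steps = 5; useful = 40; efficiency = 40/40 = 1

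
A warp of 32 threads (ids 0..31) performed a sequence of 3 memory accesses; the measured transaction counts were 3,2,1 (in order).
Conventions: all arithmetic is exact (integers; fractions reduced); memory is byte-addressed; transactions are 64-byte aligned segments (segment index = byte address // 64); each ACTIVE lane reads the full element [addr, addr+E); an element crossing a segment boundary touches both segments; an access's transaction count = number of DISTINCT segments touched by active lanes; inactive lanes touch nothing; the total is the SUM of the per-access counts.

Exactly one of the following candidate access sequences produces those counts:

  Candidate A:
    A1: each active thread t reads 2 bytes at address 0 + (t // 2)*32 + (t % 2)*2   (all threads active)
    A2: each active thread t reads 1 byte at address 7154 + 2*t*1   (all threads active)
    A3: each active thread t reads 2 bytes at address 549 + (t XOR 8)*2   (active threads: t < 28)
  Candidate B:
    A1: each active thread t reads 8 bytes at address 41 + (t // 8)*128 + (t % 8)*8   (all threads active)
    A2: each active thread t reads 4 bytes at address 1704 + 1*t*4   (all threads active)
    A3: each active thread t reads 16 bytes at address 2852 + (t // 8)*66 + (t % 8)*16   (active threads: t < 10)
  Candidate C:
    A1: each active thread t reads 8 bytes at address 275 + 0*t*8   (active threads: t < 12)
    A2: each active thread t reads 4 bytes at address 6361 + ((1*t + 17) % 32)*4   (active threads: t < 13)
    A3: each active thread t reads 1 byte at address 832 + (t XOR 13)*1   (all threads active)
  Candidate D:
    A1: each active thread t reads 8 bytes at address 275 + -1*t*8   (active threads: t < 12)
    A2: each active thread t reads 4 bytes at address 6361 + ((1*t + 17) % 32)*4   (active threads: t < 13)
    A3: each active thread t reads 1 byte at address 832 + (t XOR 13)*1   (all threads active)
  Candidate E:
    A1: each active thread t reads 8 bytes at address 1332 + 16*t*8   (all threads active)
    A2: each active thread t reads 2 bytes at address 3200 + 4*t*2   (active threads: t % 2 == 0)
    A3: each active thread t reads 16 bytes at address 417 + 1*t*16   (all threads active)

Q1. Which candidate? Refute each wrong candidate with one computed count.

A: A1 gives 8 transactions, not 3
B: A1 gives 8 transactions, not 3
C: A1 gives 1 transaction, not 3
E: A1 gives 32 transactions, not 3
D: all counts match (3,2,1)

Answer: D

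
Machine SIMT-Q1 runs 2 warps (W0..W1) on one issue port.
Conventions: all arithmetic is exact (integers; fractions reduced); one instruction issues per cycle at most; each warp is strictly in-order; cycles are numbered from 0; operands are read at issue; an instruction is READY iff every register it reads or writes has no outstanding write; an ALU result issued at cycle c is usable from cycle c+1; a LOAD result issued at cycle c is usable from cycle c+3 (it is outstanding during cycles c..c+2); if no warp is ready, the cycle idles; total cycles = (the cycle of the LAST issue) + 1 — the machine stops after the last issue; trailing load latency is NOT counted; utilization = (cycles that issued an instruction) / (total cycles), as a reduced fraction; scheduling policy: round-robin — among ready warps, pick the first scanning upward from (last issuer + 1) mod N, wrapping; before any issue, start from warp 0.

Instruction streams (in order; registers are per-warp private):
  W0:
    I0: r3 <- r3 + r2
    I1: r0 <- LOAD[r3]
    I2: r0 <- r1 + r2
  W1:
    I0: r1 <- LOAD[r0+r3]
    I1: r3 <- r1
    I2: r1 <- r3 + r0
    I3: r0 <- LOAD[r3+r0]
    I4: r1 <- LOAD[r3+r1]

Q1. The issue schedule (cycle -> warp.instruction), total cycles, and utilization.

cycle 0: W0.I0
cycle 1: W1.I0
cycle 2: W0.I1
cycle 3: idle
cycle 4: W1.I1
cycle 5: W0.I2
cycle 6: W1.I2
cycle 7: W1.I3
cycle 8: W1.I4

Answer: 9 cycles, utilization 8/9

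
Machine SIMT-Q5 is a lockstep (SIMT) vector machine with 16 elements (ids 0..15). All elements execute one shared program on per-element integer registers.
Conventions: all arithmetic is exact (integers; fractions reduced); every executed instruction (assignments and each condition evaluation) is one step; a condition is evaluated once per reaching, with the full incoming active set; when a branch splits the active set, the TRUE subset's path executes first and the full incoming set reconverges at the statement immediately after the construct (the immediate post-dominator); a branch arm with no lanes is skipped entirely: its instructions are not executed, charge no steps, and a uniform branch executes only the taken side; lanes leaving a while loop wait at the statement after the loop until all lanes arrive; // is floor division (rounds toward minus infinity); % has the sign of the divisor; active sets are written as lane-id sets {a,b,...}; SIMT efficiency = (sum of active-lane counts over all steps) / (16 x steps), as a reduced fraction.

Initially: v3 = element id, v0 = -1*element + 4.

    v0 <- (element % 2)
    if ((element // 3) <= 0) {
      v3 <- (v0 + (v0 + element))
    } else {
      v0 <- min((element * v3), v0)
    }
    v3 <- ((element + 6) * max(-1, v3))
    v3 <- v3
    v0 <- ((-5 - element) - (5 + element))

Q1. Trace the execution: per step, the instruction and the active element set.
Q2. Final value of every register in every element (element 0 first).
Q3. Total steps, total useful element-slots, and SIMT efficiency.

step 0: v0 <- (element % 2)          {0,1,2,3,4,5,6,7,8,9,10,11,12,13,14,15}
step 1: eval ((element // 3) <= 0)   {0,1,2,3,4,5,6,7,8,9,10,11,12,13,14,15}
step 2: v3 <- (v0 + (v0 + element))  {0,1,2}
step 3: v0 <- min((element * v3), v0) {3,4,5,6,7,8,9,10,11,12,13,14,15}
step 4: v3 <- ((element + 6) * max(-1, v3)) {0,1,2,3,4,5,6,7,8,9,10,11,12,13,14,15}
step 5: v3 <- v3                     {0,1,2,3,4,5,6,7,8,9,10,11,12,13,14,15}
step 6: v0 <- ((-5 - element) - (5 + element)) {0,1,2,3,4,5,6,7,8,9,10,11,12,13,14,15}

Answer: 7 steps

v3: 0,21,16,27,40,55,72,91,112,135,160,187,216,247,280,315
v0: -10,-12,-14,-16,-18,-20,-22,-24,-26,-28,-30,-32,-34,-36,-38,-40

steps = 7; useful = 96; efficiency = 96/112 = 6/7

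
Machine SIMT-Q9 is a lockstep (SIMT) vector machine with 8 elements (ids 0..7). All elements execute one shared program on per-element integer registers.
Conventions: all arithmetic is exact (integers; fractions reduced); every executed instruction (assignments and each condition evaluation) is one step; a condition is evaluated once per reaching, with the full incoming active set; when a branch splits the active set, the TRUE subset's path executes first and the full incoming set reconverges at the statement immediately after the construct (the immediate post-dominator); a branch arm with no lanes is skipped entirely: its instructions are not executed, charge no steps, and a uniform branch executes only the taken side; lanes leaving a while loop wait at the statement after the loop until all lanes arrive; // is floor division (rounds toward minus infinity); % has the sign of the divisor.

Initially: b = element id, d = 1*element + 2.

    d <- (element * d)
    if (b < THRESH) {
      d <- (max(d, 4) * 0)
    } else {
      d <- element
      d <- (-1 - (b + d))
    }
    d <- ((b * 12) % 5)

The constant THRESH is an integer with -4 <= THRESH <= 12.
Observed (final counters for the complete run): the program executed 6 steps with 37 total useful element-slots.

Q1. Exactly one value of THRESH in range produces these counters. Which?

Answer: THRESH = 3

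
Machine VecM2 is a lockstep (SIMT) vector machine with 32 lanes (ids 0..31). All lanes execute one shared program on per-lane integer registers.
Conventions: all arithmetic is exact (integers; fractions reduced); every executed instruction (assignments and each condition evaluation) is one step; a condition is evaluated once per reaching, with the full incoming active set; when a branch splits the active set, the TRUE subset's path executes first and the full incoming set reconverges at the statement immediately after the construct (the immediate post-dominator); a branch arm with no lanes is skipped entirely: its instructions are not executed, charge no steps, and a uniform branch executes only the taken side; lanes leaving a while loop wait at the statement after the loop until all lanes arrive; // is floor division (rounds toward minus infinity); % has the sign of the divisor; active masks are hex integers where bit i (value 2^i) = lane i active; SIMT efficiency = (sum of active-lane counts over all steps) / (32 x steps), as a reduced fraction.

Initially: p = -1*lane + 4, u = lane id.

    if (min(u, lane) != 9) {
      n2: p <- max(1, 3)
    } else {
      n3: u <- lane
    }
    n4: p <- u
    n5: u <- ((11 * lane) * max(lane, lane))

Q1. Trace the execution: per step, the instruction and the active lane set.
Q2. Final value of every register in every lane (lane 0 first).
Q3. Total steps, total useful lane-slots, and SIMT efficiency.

step 0: eval (min(u, lane) != 9)     0xffffffff
step 1: p <- max(1, 3)               0xfffffdff
step 2: u <- lane                    0x00000200
step 3: p <- u                       0xffffffff
step 4: u <- ((11 * lane) * max(lane, lane)) 0xffffffff

Answer: 5 steps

p: 0,1,2,3,4,5,6,7,8,9,10,11,12,13,14,15,16,17,18,19,20,21,22,23,24,25,26,27,28,29,30,31
u: 0,11,44,99,176,275,396,539,704,891,1100,1331,1584,1859,2156,2475,2816,3179,3564,3971,4400,4851,5324,5819,6336,6875,7436,8019,8624,9251,9900,10571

steps = 5; useful = 128; efficiency = 128/160 = 4/5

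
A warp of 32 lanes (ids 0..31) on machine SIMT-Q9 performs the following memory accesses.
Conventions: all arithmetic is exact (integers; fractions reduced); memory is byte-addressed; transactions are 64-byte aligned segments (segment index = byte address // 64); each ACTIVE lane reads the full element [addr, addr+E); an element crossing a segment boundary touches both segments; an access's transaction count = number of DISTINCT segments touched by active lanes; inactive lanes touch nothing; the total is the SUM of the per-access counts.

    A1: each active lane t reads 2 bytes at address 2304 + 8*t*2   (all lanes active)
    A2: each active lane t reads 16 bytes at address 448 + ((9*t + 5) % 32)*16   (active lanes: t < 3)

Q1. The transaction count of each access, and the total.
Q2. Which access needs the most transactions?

A1: 8 transactions
A2: 3 transactions

Answer: 8,3; total 11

Answer: A1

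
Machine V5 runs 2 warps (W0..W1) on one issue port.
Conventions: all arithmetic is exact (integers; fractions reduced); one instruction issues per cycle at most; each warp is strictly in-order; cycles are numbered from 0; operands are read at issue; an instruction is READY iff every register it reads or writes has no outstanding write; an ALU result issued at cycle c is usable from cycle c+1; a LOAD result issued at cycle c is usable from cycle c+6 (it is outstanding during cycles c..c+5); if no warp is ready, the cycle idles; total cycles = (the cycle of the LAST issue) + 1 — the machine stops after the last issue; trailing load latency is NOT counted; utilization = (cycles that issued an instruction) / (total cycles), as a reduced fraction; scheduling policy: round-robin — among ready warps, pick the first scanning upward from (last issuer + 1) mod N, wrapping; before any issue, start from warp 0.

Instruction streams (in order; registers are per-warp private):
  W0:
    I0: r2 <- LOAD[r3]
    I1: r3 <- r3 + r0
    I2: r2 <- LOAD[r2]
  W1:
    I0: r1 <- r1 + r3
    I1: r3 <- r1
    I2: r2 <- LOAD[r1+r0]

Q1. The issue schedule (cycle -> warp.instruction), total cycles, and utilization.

cycle 0: W0.I0
cycle 1: W1.I0
cycle 2: W0.I1
cycle 3: W1.I1
cycle 4: W1.I2
cycle 5: idle
cycle 6: W0.I2

Answer: 7 cycles, utilization 6/7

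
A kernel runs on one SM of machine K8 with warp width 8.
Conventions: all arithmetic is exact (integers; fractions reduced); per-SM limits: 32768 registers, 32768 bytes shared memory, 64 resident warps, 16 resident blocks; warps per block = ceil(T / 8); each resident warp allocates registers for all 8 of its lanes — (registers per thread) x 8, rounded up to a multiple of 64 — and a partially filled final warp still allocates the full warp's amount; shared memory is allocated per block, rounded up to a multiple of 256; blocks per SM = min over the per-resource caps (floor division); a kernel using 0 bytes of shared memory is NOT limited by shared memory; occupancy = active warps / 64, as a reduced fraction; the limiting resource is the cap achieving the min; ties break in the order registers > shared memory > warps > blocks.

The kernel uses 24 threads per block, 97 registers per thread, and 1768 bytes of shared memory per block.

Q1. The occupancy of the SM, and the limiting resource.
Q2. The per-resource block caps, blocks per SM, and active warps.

Answer: occupancy 39/64, limited by registers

registers: 13 blocks
shared memory: 18 blocks
warps: 21 blocks
blocks: 16 blocks

Answer: 13 blocks, 39 active warps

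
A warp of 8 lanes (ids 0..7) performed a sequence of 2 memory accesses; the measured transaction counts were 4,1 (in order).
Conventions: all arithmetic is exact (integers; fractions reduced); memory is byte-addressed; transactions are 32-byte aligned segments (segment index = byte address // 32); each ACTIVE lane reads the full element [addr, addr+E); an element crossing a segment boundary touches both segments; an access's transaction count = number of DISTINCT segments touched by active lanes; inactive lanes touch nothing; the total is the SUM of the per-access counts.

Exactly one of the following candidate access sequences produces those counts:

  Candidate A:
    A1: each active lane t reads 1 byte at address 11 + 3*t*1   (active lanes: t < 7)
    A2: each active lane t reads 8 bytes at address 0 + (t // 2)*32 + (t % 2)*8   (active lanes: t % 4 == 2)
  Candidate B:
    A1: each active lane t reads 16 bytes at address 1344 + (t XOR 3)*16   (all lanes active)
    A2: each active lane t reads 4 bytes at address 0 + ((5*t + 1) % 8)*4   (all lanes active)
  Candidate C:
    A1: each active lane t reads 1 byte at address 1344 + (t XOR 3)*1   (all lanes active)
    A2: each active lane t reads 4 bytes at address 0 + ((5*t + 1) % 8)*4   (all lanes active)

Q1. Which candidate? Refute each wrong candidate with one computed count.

A: A1 gives 1 transaction, not 4
C: A1 gives 1 transaction, not 4
B: all counts match (4,1)

Answer: B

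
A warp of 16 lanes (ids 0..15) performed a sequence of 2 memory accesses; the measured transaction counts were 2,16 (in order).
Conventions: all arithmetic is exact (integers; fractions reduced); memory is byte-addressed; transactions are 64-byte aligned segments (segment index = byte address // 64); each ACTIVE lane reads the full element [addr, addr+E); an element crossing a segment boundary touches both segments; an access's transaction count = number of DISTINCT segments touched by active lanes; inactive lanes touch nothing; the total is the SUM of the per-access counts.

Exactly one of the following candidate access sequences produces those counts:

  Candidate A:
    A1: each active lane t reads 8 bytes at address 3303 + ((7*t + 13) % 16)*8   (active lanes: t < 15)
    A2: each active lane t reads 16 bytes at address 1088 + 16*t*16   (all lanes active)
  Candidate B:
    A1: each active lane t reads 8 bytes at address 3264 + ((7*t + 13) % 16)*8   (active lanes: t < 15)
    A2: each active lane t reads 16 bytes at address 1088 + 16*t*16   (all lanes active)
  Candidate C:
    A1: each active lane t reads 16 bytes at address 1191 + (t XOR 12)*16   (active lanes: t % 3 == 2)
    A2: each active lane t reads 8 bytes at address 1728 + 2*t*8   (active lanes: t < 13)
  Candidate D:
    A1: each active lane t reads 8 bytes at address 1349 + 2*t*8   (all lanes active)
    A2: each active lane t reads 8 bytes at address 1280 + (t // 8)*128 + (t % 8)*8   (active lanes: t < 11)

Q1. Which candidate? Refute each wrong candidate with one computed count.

A: A1 gives 3 transactions, not 2
C: A1 gives 4 transactions, not 2
D: A1 gives 4 transactions, not 2
B: all counts match (2,16)

Answer: B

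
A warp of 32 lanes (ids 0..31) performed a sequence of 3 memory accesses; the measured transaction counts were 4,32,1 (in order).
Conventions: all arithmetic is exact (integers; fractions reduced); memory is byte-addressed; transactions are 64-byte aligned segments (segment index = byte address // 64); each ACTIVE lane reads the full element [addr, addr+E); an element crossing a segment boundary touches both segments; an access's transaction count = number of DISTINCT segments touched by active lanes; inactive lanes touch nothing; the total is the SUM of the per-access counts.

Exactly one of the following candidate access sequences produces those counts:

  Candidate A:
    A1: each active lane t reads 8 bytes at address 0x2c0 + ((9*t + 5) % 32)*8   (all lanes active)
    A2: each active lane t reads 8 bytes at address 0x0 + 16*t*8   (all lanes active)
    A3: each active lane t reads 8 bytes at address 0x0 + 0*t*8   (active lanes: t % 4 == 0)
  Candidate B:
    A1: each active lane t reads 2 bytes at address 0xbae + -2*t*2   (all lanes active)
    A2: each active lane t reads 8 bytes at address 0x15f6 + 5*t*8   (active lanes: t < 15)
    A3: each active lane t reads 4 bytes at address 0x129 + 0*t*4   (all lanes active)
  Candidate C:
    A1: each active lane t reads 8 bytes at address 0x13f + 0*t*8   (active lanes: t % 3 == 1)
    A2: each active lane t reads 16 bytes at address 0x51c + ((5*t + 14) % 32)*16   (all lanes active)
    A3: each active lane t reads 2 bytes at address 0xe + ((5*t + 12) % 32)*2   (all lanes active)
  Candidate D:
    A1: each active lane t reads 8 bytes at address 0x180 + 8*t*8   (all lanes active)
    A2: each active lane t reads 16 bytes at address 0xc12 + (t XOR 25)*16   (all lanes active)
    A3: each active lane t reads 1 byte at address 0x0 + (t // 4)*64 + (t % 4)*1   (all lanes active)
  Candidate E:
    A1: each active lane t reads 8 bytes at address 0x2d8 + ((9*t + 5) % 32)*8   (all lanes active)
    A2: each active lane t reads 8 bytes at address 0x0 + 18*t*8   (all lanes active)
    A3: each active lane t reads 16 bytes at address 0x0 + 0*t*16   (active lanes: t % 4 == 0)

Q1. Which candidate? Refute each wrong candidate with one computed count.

B: A1 gives 3 transactions, not 4
C: A1 gives 2 transactions, not 4
D: A1 gives 32 transactions, not 4
E: A1 gives 5 transactions, not 4
A: all counts match (4,32,1)

Answer: A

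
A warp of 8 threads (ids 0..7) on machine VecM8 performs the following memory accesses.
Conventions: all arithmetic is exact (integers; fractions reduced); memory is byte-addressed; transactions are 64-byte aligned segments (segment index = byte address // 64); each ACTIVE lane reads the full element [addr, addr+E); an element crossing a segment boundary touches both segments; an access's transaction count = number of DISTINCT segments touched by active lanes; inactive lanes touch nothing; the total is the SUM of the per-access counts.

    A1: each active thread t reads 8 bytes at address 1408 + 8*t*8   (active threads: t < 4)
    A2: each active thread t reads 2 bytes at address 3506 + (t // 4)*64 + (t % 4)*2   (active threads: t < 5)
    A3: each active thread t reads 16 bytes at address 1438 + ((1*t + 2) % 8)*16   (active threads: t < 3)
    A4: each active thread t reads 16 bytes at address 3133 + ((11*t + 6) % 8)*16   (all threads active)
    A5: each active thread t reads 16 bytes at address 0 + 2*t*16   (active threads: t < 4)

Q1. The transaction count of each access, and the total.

A1: 4 transactions
A2: 2 transactions
A3: 2 transactions
A4: 3 transactions
A5: 2 transactions

Answer: 4,2,2,3,2; total 13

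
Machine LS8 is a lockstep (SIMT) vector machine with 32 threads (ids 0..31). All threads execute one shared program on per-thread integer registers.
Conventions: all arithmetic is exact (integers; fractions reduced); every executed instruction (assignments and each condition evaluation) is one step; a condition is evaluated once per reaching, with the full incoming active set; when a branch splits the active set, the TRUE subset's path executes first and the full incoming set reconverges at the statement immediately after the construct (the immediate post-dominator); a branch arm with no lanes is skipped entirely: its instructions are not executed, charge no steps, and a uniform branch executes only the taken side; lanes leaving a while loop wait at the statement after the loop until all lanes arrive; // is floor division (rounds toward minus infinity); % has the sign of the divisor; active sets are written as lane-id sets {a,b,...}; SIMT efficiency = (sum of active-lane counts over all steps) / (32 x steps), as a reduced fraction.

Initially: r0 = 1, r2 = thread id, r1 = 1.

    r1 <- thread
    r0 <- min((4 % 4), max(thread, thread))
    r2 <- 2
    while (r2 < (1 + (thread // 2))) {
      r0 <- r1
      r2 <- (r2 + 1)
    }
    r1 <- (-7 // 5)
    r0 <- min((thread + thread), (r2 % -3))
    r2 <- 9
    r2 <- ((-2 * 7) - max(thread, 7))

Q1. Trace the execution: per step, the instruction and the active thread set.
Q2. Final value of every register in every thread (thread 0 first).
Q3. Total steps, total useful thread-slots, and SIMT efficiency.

step 0: r1 <- thread                 {0,1,2,3,4,5,6,7,8,9,10,11,12,13,14,15,16,17,18,19,20,21,22,23,24,25,26,27,28,29,30,31}
step 1: r0 <- min((4 % 4), max(thread, thread)) {0,1,2,3,4,5,6,7,8,9,10,11,12,13,14,15,16,17,18,19,20,21,22,23,24,25,26,27,28,29,30,31}
step 2: r2 <- 2                      {0,1,2,3,4,5,6,7,8,9,10,11,12,13,14,15,16,17,18,19,20,21,22,23,24,25,26,27,28,29,30,31}
step 3: eval (r2 < (1 + (thread // 2))) {0,1,2,3,4,5,6,7,8,9,10,11,12,13,14,15,16,17,18,19,20,21,22,23,24,25,26,27,28,29,30,31}
step 4: r0 <- r1                     {4,5,6,7,8,9,10,11,12,13,14,15,16,17,18,19,20,21,22,23,24,25,26,27,28,29,30,31}
step 5: r2 <- (r2 + 1)               {4,5,6,7,8,9,10,11,12,13,14,15,16,17,18,19,20,21,22,23,24,25,26,27,28,29,30,31}
step 6: eval (r2 < (1 + (thread // 2))) {4,5,6,7,8,9,10,11,12,13,14,15,16,17,18,19,20,21,22,23,24,25,26,27,28,29,30,31}
step 7: r0 <- r1                     {6,7,8,9,10,11,12,13,14,15,16,17,18,19,20,21,22,23,24,25,26,27,28,29,30,31}
step 8: r2 <- (r2 + 1)               {6,7,8,9,10,11,12,13,14,15,16,17,18,19,20,21,22,23,24,25,26,27,28,29,30,31}
step 9: eval (r2 < (1 + (thread // 2))) {6,7,8,9,10,11,12,13,14,15,16,17,18,19,20,21,22,23,24,25,26,27,28,29,30,31}
step 10: r0 <- r1                     {8,9,10,11,12,13,14,15,16,17,18,19,20,21,22,23,24,25,26,27,28,29,30,31}
step 11: r2 <- (r2 + 1)               {8,9,10,11,12,13,14,15,16,17,18,19,20,21,22,23,24,25,26,27,28,29,30,31}
step 12: eval (r2 < (1 + (thread // 2))) {8,9,10,11,12,13,14,15,16,17,18,19,20,21,22,23,24,25,26,27,28,29,30,31}
step 13: r0 <- r1                     {10,11,12,13,14,15,16,17,18,19,20,21,22,23,24,25,26,27,28,29,30,31}
step 14: r2 <- (r2 + 1)               {10,11,12,13,14,15,16,17,18,19,20,21,22,23,24,25,26,27,28,29,30,31}
step 15: eval (r2 < (1 + (thread // 2))) {10,11,12,13,14,15,16,17,18,19,20,21,22,23,24,25,26,27,28,29,30,31}
step 16: r0 <- r1                     {12,13,14,15,16,17,18,19,20,21,22,23,24,25,26,27,28,29,30,31}
step 17: r2 <- (r2 + 1)               {12,13,14,15,16,17,18,19,20,21,22,23,24,25,26,27,28,29,30,31}
step 18: eval (r2 < (1 + (thread // 2))) {12,13,14,15,16,17,18,19,20,21,22,23,24,25,26,27,28,29,30,31}
step 19: r0 <- r1                     {14,15,16,17,18,19,20,21,22,23,24,25,26,27,28,29,30,31}
step 20: r2 <- (r2 + 1)               {14,15,16,17,18,19,20,21,22,23,24,25,26,27,28,29,30,31}
step 21: eval (r2 < (1 + (thread // 2))) {14,15,16,17,18,19,20,21,22,23,24,25,26,27,28,29,30,31}
step 22: r0 <- r1                     {16,17,18,19,20,21,22,23,24,25,26,27,28,29,30,31}
step 23: r2 <- (r2 + 1)               {16,17,18,19,20,21,22,23,24,25,26,27,28,29,30,31}
step 24: eval (r2 < (1 + (thread // 2))) {16,17,18,19,20,21,22,23,24,25,26,27,28,29,30,31}
step 25: r0 <- r1                     {18,19,20,21,22,23,24,25,26,27,28,29,30,31}
step 26: r2 <- (r2 + 1)               {18,19,20,21,22,23,24,25,26,27,28,29,30,31}
step 27: eval (r2 < (1 + (thread // 2))) {18,19,20,21,22,23,24,25,26,27,28,29,30,31}
step 28: r0 <- r1                     {20,21,22,23,24,25,26,27,28,29,30,31}
step 29: r2 <- (r2 + 1)               {20,21,22,23,24,25,26,27,28,29,30,31}
step 30: eval (r2 < (1 + (thread // 2))) {20,21,22,23,24,25,26,27,28,29,30,31}
step 31: r0 <- r1                     {22,23,24,25,26,27,28,29,30,31}
step 32: r2 <- (r2 + 1)               {22,23,24,25,26,27,28,29,30,31}
step 33: eval (r2 < (1 + (thread // 2))) {22,23,24,25,26,27,28,29,30,31}
step 34: r0 <- r1                     {24,25,26,27,28,29,30,31}
step 35: r2 <- (r2 + 1)               {24,25,26,27,28,29,30,31}
step 36: eval (r2 < (1 + (thread // 2))) {24,25,26,27,28,29,30,31}
step 37: r0 <- r1                     {26,27,28,29,30,31}
step 38: r2 <- (r2 + 1)               {26,27,28,29,30,31}
step 39: eval (r2 < (1 + (thread // 2))) {26,27,28,29,30,31}
step 40: r0 <- r1                     {28,29,30,31}
step 41: r2 <- (r2 + 1)               {28,29,30,31}
step 42: eval (r2 < (1 + (thread // 2))) {28,29,30,31}
step 43: r0 <- r1                     {30,31}
step 44: r2 <- (r2 + 1)               {30,31}
step 45: eval (r2 < (1 + (thread // 2))) {30,31}
step 46: r1 <- (-7 // 5)              {0,1,2,3,4,5,6,7,8,9,10,11,12,13,14,15,16,17,18,19,20,21,22,23,24,25,26,27,28,29,30,31}
step 47: r0 <- min((thread + thread), (r2 % -3)) {0,1,2,3,4,5,6,7,8,9,10,11,12,13,14,15,16,17,18,19,20,21,22,23,24,25,26,27,28,29,30,31}
step 48: r2 <- 9                      {0,1,2,3,4,5,6,7,8,9,10,11,12,13,14,15,16,17,18,19,20,21,22,23,24,25,26,27,28,29,30,31}
step 49: r2 <- ((-2 * 7) - max(thread, 7)) {0,1,2,3,4,5,6,7,8,9,10,11,12,13,14,15,16,17,18,19,20,21,22,23,24,25,26,27,28,29,30,31}

Answer: 50 steps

r0: -1,-1,-1,-1,0,0,-2,-2,-1,-1,0,0,-2,-2,-1,-1,0,0,-2,-2,-1,-1,0,0,-2,-2,-1,-1,0,0,-2,-2
r2: -21,-21,-21,-21,-21,-21,-21,-21,-22,-23,-24,-25,-26,-27,-28,-29,-30,-31,-32,-33,-34,-35,-36,-37,-38,-39,-40,-41,-42,-43,-44,-45
r1: -2,-2,-2,-2,-2,-2,-2,-2,-2,-2,-2,-2,-2,-2,-2,-2,-2,-2,-2,-2,-2,-2,-2,-2,-2,-2,-2,-2,-2,-2,-2,-2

steps = 50; useful = 886; efficiency = 886/1600 = 443/800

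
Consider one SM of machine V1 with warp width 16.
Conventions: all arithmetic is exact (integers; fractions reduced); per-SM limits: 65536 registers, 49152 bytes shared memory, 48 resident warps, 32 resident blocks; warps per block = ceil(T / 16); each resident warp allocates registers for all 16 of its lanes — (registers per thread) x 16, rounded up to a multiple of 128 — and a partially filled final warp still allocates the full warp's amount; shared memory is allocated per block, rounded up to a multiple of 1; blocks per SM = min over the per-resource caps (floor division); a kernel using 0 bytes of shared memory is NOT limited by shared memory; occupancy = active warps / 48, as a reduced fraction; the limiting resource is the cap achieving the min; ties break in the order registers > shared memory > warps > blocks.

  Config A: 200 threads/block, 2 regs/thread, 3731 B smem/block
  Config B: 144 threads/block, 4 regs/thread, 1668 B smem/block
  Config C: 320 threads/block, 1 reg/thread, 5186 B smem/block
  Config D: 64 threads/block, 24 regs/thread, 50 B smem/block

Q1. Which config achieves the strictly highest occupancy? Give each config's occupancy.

occupancies: A 13/16, B 15/16, C 5/6, D 1

Answer: D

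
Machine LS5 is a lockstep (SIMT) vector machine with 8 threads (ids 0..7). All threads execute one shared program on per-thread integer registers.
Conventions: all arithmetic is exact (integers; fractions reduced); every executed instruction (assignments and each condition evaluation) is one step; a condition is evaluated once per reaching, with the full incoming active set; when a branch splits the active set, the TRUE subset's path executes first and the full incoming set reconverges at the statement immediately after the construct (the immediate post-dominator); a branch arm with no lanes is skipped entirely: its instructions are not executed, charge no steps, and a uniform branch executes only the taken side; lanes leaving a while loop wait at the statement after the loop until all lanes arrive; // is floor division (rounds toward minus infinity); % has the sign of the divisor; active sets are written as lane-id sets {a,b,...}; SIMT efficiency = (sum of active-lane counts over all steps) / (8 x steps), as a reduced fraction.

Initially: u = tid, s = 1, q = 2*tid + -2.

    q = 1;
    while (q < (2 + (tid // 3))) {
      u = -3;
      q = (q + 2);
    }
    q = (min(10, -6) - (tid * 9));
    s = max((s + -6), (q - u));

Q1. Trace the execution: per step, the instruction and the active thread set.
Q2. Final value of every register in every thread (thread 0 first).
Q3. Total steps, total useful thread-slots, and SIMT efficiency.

step 0: q <- 1                       {0,1,2,3,4,5,6,7}
step 1: eval (q < (2 + (tid // 3)))  {0,1,2,3,4,5,6,7}
step 2: u <- -3                      {0,1,2,3,4,5,6,7}
step 3: q <- (q + 2)                 {0,1,2,3,4,5,6,7}
step 4: eval (q < (2 + (tid // 3)))  {0,1,2,3,4,5,6,7}
step 5: u <- -3                      {6,7}
step 6: q <- (q + 2)                 {6,7}
step 7: eval (q < (2 + (tid // 3)))  {6,7}
step 8: q <- (min(10, -6) - (tid * 9)) {0,1,2,3,4,5,6,7}
step 9: s <- max((s + -6), (q - u))  {0,1,2,3,4,5,6,7}

Answer: 10 steps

u: -3,-3,-3,-3,-3,-3,-3,-3
s: -3,-5,-5,-5,-5,-5,-5,-5
q: -6,-15,-24,-33,-42,-51,-60,-69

steps = 10; useful = 62; efficiency = 62/80 = 31/40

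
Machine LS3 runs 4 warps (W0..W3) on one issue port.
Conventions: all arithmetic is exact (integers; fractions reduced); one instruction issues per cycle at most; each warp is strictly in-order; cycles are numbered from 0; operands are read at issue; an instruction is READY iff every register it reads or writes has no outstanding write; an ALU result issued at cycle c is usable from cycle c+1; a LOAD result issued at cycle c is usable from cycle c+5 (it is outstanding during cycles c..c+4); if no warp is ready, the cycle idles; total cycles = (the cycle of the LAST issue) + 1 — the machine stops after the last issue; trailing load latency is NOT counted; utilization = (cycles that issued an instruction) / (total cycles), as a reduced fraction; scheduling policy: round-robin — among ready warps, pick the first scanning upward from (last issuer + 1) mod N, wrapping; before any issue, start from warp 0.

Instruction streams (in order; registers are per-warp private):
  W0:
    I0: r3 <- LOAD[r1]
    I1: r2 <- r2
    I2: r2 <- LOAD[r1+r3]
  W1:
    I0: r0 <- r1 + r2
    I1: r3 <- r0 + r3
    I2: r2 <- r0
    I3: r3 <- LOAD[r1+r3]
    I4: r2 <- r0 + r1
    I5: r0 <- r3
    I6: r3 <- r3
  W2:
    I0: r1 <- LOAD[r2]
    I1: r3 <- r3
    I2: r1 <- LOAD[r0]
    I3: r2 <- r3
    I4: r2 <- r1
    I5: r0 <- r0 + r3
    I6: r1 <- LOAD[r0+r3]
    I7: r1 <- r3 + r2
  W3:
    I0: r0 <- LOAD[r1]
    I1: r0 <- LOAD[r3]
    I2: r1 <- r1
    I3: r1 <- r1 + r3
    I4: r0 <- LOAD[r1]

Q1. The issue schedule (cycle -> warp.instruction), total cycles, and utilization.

cycle 0: W0.I0
cycle 1: W1.I0
cycle 2: W2.I0
cycle 3: W3.I0
cycle 4: W0.I1
cycle 5: W1.I1
cycle 6: W2.I1
cycle 7: W0.I2
cycle 8: W1.I2
cycle 9: W2.I2
cycle 10: W3.I1
cycle 11: W1.I3
cycle 12: W2.I3
cycle 13: W3.I2
cycle 14: W1.I4
cycle 15: W2.I4
cycle 16: W3.I3
cycle 17: W1.I5
cycle 18: W2.I5
cycle 19: W3.I4
cycle 20: W1.I6
cycle 21: W2.I6
cycle 22: idle
cycle 23: idle
cycle 24: idle
cycle 25: idle
cycle 26: W2.I7

Answer: 27 cycles, utilization 23/27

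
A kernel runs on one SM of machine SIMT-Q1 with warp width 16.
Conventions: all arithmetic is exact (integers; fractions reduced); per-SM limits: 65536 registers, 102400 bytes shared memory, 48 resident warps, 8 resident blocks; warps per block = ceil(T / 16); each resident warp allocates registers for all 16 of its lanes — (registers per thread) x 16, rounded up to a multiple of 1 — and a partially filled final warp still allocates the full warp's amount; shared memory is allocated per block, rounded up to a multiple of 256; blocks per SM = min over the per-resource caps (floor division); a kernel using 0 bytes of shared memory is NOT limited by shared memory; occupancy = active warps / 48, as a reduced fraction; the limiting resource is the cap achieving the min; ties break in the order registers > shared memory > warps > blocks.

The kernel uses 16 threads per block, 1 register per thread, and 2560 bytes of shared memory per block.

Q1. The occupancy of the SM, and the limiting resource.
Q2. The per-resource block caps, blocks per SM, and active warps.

Answer: occupancy 1/6, limited by blocks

registers: 4096 blocks
shared memory: 40 blocks
warps: 48 blocks
blocks: 8 blocks

Answer: 8 blocks, 8 active warps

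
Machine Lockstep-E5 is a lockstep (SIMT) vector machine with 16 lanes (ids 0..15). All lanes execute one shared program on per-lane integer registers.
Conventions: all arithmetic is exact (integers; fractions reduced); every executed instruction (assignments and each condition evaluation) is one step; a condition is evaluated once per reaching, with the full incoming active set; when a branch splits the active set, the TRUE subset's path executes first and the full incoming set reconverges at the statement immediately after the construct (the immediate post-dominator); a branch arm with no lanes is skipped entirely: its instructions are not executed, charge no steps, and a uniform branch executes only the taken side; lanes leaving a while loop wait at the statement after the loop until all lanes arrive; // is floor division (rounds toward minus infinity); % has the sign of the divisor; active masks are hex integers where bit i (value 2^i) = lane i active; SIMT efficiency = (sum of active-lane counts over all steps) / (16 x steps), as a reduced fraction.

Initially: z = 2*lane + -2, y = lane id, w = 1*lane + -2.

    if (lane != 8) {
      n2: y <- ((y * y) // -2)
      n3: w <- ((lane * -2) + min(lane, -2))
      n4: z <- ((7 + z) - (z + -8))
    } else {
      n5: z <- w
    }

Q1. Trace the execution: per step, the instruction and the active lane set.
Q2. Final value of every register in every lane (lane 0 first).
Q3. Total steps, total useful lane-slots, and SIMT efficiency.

step 0: eval (lane != 8)             0xffff
step 1: y <- ((y * y) // -2)         0xfeff
step 2: w <- ((lane * -2) + min(lane, -2)) 0xfeff
step 3: z <- ((7 + z) - (z + -8))    0xfeff
step 4: z <- w                       0x0100

Answer: 5 steps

z: 15,15,15,15,15,15,15,15,6,15,15,15,15,15,15,15
y: 0,-1,-2,-5,-8,-13,-18,-25,8,-41,-50,-61,-72,-85,-98,-113
w: -2,-4,-6,-8,-10,-12,-14,-16,6,-20,-22,-24,-26,-28,-30,-32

steps = 5; useful = 62; efficiency = 62/80 = 31/40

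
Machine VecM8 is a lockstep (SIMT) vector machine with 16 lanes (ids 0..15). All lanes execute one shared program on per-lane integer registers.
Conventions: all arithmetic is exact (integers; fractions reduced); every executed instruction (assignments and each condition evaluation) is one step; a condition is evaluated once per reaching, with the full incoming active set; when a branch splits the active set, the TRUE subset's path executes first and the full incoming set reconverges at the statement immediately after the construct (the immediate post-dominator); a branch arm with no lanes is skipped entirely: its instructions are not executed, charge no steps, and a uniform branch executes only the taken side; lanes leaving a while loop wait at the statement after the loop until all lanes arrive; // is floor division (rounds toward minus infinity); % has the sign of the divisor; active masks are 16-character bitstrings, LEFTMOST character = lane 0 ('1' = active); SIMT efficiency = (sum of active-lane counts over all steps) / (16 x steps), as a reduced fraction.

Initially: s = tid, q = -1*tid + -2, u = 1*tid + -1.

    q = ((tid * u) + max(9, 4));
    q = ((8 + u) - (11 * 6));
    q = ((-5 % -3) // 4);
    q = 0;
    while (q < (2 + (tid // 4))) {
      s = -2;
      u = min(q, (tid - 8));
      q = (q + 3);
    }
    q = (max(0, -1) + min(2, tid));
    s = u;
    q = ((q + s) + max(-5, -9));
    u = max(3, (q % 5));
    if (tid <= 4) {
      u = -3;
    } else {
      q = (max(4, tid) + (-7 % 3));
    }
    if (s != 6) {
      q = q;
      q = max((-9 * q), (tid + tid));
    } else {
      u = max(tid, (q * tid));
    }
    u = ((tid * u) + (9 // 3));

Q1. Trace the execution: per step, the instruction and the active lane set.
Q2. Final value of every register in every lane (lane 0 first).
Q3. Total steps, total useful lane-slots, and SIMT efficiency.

step 0: q <- ((tid * u) + max(9, 4)) 1111111111111111
step 1: q <- ((8 + u) - (11 * 6))    1111111111111111
step 2: q <- ((-5 % -3) // 4)        1111111111111111
step 3: q <- 0                       1111111111111111
step 4: eval (q < (2 + (tid // 4)))  1111111111111111
step 5: s <- -2                      1111111111111111
step 6: u <- min(q, (tid - 8))       1111111111111111
step 7: q <- (q + 3)                 1111111111111111
step 8: eval (q < (2 + (tid // 4)))  1111111111111111
step 9: s <- -2                      0000000011111111
step 10: u <- min(q, (tid - 8))       0000000011111111
step 11: q <- (q + 3)                 0000000011111111
step 12: eval (q < (2 + (tid // 4)))  0000000011111111
step 13: q <- (max(0, -1) + min(2, tid)) 1111111111111111
step 14: s <- u                       1111111111111111
step 15: q <- ((q + s) + max(-5, -9)) 1111111111111111
step 16: u <- max(3, (q % 5))         1111111111111111
step 17: eval (tid <= 4)              1111111111111111
step 18: u <- -3                      1111100000000000
step 19: q <- (max(4, tid) + (-7 % 3)) 0000011111111111
step 20: eval (s != 6)                1111111111111111
step 21: q <- q                       1111111111111111
step 22: q <- max((-9 * q), (tid + tid)) 1111111111111111
step 23: u <- ((tid * u) + (9 // 3))  1111111111111111

Answer: 24 steps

s: -8,-7,-6,-5,-4,-3,-2,-1,0,1,2,3,3,3,3,3
q: 117,99,81,72,63,10,12,14,16,18,20,22,24,26,28,30
u: 3,0,-3,-6,-9,23,21,24,27,30,43,36,39,42,45,48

steps = 24; useful = 336; efficiency = 336/384 = 7/8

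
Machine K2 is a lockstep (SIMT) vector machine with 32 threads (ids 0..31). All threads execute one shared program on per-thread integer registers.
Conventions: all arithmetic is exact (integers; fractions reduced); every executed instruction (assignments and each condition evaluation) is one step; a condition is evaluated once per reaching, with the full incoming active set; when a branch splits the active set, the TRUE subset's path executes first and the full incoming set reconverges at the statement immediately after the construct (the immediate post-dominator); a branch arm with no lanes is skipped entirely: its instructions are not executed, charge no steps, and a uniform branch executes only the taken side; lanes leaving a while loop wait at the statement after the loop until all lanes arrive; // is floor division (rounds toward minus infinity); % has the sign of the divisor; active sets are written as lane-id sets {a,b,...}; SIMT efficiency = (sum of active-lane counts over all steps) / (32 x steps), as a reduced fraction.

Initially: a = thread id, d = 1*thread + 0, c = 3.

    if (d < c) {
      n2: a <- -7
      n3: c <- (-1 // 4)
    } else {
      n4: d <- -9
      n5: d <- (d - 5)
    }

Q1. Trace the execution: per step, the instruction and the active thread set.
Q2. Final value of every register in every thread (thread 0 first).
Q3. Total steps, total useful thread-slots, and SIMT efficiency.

step 0: eval (d < c)                 {0,1,2,3,4,5,6,7,8,9,10,11,12,13,14,15,16,17,18,19,20,21,22,23,24,25,26,27,28,29,30,31}
step 1: a <- -7                      {0,1,2}
step 2: c <- (-1 // 4)               {0,1,2}
step 3: d <- -9                      {3,4,5,6,7,8,9,10,11,12,13,14,15,16,17,18,19,20,21,22,23,24,25,26,27,28,29,30,31}
step 4: d <- (d - 5)                 {3,4,5,6,7,8,9,10,11,12,13,14,15,16,17,18,19,20,21,22,23,24,25,26,27,28,29,30,31}

Answer: 5 steps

a: -7,-7,-7,3,4,5,6,7,8,9,10,11,12,13,14,15,16,17,18,19,20,21,22,23,24,25,26,27,28,29,30,31
d: 0,1,2,-14,-14,-14,-14,-14,-14,-14,-14,-14,-14,-14,-14,-14,-14,-14,-14,-14,-14,-14,-14,-14,-14,-14,-14,-14,-14,-14,-14,-14
c: -1,-1,-1,3,3,3,3,3,3,3,3,3,3,3,3,3,3,3,3,3,3,3,3,3,3,3,3,3,3,3,3,3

steps = 5; useful = 96; efficiency = 96/160 = 3/5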